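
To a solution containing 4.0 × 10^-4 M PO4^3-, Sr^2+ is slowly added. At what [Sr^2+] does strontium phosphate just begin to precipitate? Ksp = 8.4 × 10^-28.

Sr3(PO4)2(s) <=> 3 Sr^2+ + 2 PO4^3-
Ksp = [Sr^2+]^3[PO4^3-]^2
Precipitation begins when Q = Ksp. With [PO4^3-] = 4.0 × 10^-4 M:
8.4 × 10^-28 = (4.0 × 10^-4)^2 × [Sr^2+]^3
[Sr^2+] = (8.4 × 10^-28 / 1.60 × 10^-7)^(1/3) = 1.7 × 10^-7 M

[Sr^2+] ≈ 1.7 × 10^-7 M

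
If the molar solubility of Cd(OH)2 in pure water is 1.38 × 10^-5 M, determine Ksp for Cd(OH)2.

Ksp = 1.05 × 10^-14

Cd(OH)2(s) <=> Cd^2+(aq) + 2 OH^-(aq)
For each mole of Cd(OH)2 that dissolves: [Cd^2+] = s, [OH^-] = 2s.
Ksp = [Cd^2+][OH^-]^2
Ksp = s(2s)^2 = 4s^3
With s = 1.38 × 10^-5: Ksp = 1.05 × 10^-14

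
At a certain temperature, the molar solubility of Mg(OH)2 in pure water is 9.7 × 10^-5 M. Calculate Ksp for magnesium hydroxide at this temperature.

3.7 × 10^-12

Mg(OH)2(s) ⇌ Mg^2+ + 2 OH^-
If s mol/L of Mg(OH)2 dissolves, [Mg^2+] = s and [OH^-] = 2s.
Ksp = [Mg^2+][OH^-]^2
Substituting: Ksp = s(2s)^2 = 4s^3
With s = 9.7 × 10^-5: Ksp = 3.7 × 10^-12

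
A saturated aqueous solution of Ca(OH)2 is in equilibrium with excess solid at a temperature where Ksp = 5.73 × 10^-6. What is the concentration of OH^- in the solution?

Ca(OH)2(s) ⇌ Ca^2+ + 2 OH^-
Ksp = [Ca^2+][OH^-]^2
For each mole of Ca(OH)2 that dissolves: [Ca^2+] = s, [OH^-] = 2s.
Substituting: Ksp = s(2s)^2 = 4s^3
s^3 = 5.73 × 10^-6 / 4, so s = 1.127 × 10^-2 M
[OH^-] = 2s = 2.25 × 10^-2 M

2.25 x 10^-2 M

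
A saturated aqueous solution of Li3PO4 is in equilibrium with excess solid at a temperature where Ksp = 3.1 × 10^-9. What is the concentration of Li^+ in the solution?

Li3PO4(s) ⇌ 3 Li^+(aq) + PO4^3-(aq)
Ksp = [Li^+]^3[PO4^3-]
If s mol/L of Li3PO4 dissolves, [Li^+] = 3s and [PO4^3-] = s.
So Ksp = (3s)^3 × s = 27s^4
s = (3.1 × 10^-9 / 27)^(1/4) = 3.27 x 10^-3 M
[Li^+] = 3s = 9.8 × 10^-3 M

[Li^+] ≈ 9.8 × 10^-3 M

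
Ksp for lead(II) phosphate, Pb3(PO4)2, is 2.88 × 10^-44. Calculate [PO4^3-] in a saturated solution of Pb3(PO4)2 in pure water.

Pb3(PO4)2(s) ⇌ 3 Pb^2+(aq) + 2 PO4^3-(aq)
Ksp = [Pb^2+]^3[PO4^3-]^2
With molar solubility s: [Pb^2+] = 3s, [PO4^3-] = 2s.
Ksp = (3s)^3(2s)^2 = 108s^5
Solving, s = (2.88 × 10^-44/108)^(1/5) = 7.677 × 10^-10 M
[PO4^3-] = 2s = 1.54 × 10^-9 M

[PO4^3-] = 1.54 × 10^-9 M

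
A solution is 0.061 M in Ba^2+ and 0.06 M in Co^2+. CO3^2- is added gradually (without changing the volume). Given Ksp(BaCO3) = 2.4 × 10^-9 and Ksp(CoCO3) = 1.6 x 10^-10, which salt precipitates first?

CoCO3

Each salt begins to precipitate when Q = Ksp, i.e. when [CO3^2-] reaches its threshold.
For BaCO3: 2.4 × 10^-9 = 0.061 × [CO3^2-]  ⇒  [CO3^2-] = 3.9 × 10^-8 M.
For CoCO3: 1.6 x 10^-10 = 0.06 × [CO3^2-]  ⇒  [CO3^2-] = 2.7 × 10^-9 M.
The salt with the lower threshold [CO3^2-] precipitates first: CoCO3.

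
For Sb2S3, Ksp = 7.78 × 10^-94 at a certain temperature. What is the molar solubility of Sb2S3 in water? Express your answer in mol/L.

Sb2S3(s) ⇌ 2 Sb^3+ + 3 S^2-
Ksp = [Sb^3+]^2[S^2-]^3
With molar solubility s: [Sb^3+] = 2s, [S^2-] = 3s.
So Ksp = (2s)^2 × (3s)^3 = 108s^5
Solving, s = (7.78 × 10^-94/108)^(1/5) = 9.37 × 10^-20 M

s ≈ 9.37e-20 M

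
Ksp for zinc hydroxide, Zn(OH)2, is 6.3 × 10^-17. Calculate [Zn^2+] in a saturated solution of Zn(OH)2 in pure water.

2.5 x 10^-6 M

Zn(OH)2(s) ⇌ Zn^2+(aq) + 2 OH^-(aq)
Ksp = [Zn^2+][OH^-]^2
For each mole of Zn(OH)2 that dissolves: [Zn^2+] = s, [OH^-] = 2s.
So Ksp = s × (2s)^2 = 4s^3
s^3 = 6.3 × 10^-17 / 4, so s = 2.51 × 10^-6 M
[Zn^2+] = s = 2.5 × 10^-6 M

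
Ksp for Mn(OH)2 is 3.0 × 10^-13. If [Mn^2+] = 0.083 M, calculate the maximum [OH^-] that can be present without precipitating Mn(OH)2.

Mn(OH)2(s) <=> Mn^2+ + 2 OH^-
Ksp = [Mn^2+][OH^-]^2
Precipitation begins when Q = Ksp. With [Mn^2+] = 0.083 M:
3.0 × 10^-13 = (0.083) × [OH^-]^2
[OH^-] = (3.0 × 10^-13 / 8.3 × 10^-2)^(1/2) = 1.9 x 10^-6 M

[OH^-] ≈ 1.9e-6 M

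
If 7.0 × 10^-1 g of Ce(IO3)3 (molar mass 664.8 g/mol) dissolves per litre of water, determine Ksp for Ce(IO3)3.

Molar solubility s = (7.0 x 10^-1 g/L) / (664.8 g/mol) = 1.05 × 10^-3 M.
Ce(IO3)3(s) ⇌ Ce^3+(aq) + 3 IO3^-(aq)
For each mole of Ce(IO3)3 that dissolves: [Ce^3+] = s, [IO3^-] = 3s.
Ksp = [Ce^3+][IO3^-]^3
Substituting: Ksp = s(3s)^3 = 27s^4
Ksp = 27 × (1.05 x 10^-3)^4 = 3.3 x 10^-11

Ksp ≈ 3.3 x 10^-11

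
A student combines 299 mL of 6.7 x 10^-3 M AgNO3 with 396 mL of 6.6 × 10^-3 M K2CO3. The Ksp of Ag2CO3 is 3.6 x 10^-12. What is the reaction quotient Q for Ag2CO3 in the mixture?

Total volume = 299 + 396 = 695 mL.
[Ag^+] = 6.7 x 10^-3 × (299/695) = 2.88 × 10^-3 M
[CO3^2-] = 6.6 x 10^-3 × (396/695) = 3.76 × 10^-3 M
Ag2CO3(s) ⇌ 2 Ag^+ + CO3^2-, so Q = [Ag^+]^2[CO3^2-]
Q = (2.88 × 10^-3)^2(3.76 x 10^-3) = 3.1 × 10^-8
Q > Ksp, so Ag2CO3 will precipitate.

Q ≈ 3.1 × 10^-8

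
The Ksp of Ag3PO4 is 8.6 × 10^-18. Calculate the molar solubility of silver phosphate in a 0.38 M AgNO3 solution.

s ≈ 1.6 × 10^-16 M

Ag3PO4(s) <=> 3 Ag^+ + PO4^3-
Ksp = [Ag^+]^3[PO4^3-]
If s mol/L dissolves here, [Ag^+] = 0.38 + 3s ≈ 0.38, [PO4^3-] = s (common-ion effect: Ag^+ is already 0.38 M).
Ksp ≈ (0.38)^3 × s
s = 1.6 × 10^-16 M
Check: 3s = 4.7 × 10^-16 ≪ 0.38, so the approximation is valid.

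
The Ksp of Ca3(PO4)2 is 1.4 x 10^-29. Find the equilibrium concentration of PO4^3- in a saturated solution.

Ca3(PO4)2(s) ⇌ 3 Ca^2+ + 2 PO4^3-
Ksp = [Ca^2+]^3[PO4^3-]^2
Let s = molar solubility. Then [Ca^2+] = 3s and [PO4^3-] = 2s.
Substituting: Ksp = (3s)^3(2s)^2 = 108s^5
Solving, s = (1.4 x 10^-29/108)^(1/5) = 6.65 × 10^-7 M
[PO4^3-] = 2s = 1.3 × 10^-6 M

[PO4^3-] ≈ 1.3 x 10^-6 M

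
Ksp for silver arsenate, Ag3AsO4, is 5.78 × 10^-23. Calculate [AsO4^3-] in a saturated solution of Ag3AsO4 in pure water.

Ag3AsO4(s) <=> 3 Ag^+(aq) + AsO4^3-(aq)
Ksp = [Ag^+]^3[AsO4^3-]
With molar solubility s: [Ag^+] = 3s, [AsO4^3-] = s.
Substituting: Ksp = (3s)^3s = 27s^4
s = (5.78 × 10^-23 / 27)^(1/4) = 1.210 × 10^-6 M
[AsO4^3-] = s = 1.21 × 10^-6 M

1.21 x 10^-6 M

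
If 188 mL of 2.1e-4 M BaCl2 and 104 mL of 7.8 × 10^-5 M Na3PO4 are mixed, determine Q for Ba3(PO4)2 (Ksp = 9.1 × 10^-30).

Total volume = 188 + 104 = 292 mL.
[Ba^2+] = 2.1 × 10^-4 × (188/292) = 1.35 × 10^-4 M
[PO4^3-] = 7.8 × 10^-5 × (104/292) = 2.78 × 10^-5 M
Ba3(PO4)2(s) ⇌ 3 Ba^2+ + 2 PO4^3-, so Q = [Ba^2+]^3[PO4^3-]^2
Q = (1.35 × 10^-4)^3(2.78 x 10^-5)^2 = 1.9 × 10^-21
Q > Ksp, so Ba3(PO4)2 will precipitate.

Q = 1.9 × 10^-21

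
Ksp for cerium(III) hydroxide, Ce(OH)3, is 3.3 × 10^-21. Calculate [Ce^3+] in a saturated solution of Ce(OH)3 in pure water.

[Ce^3+] = 3.3 × 10^-6 M

Ce(OH)3(s) <=> Ce^3+(aq) + 3 OH^-(aq)
Ksp = [Ce^3+][OH^-]^3
If s mol/L of Ce(OH)3 dissolves, [Ce^3+] = s and [OH^-] = 3s.
So Ksp = s × (3s)^3 = 27s^4
s^4 = 3.3 × 10^-21 / 27, so s = 3.32 × 10^-6 M
[Ce^3+] = s = 3.3 × 10^-6 M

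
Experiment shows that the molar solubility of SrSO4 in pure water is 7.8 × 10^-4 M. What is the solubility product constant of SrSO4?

Ksp ≈ 6.1 x 10^-7

SrSO4(s) ⇌ Sr^2+(aq) + SO4^2-(aq)
For each mole of SrSO4 that dissolves: [Sr^2+] = s, [SO4^2-] = s.
Ksp = [Sr^2+][SO4^2-]
Ksp = s^2
Ksp = (7.8 x 10^-4)^2 = 6.1 × 10^-7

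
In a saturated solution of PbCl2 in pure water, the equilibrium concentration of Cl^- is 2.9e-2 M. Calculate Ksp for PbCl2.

PbCl2(s) ⇌ Pb^2+(aq) + 2 Cl^-(aq)
Stoichiometry gives [Pb^2+] = (1/2)[Cl^-] = 1.45 × 10^-2 M.
Ksp = [Pb^2+][Cl^-]^2
Ksp = 1.45 × 10^-2 × (2.9 × 10^-2)^2 = 1.2 x 10^-5

Ksp ≈ 1.2 x 10^-5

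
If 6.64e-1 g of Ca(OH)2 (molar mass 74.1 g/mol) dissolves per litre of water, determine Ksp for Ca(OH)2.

Ksp = 2.88 x 10^-6

Molar solubility s = (6.64 × 10^-1 g/L) / (74.1 g/mol) = 8.961 × 10^-3 M.
Ca(OH)2(s) ⇌ Ca^2+(aq) + 2 OH^-(aq)
Let s = molar solubility. Then [Ca^2+] = s and [OH^-] = 2s.
Ksp = [Ca^2+][OH^-]^2
Ksp = s(2s)^2 = 4s^3
With s = 8.961 x 10^-3: Ksp = 2.88 × 10^-6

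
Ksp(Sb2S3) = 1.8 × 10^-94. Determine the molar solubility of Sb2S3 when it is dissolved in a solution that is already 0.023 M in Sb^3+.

s = 2.3e-31 M

Sb2S3(s) <=> 2 Sb^3+(aq) + 3 S^2-(aq)
Ksp = [Sb^3+]^2[S^2-]^3
Let s = moles of Sb2S3 that dissolve per litre. [Sb^3+] = 0.023 + 2s ≈ 0.023, [S^2-] = 3s (common-ion effect: Sb^3+ is already 0.023 M).
Ksp ≈ (0.023)^2 × (3s)^3
s = 2.3 × 10^-31 M
Check: 2s = 4.7 × 10^-31 ≪ 0.023, so the approximation is valid.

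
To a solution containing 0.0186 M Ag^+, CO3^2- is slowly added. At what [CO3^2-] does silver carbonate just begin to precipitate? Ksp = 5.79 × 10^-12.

Ag2CO3(s) <=> 2 Ag^+(aq) + CO3^2-(aq)
Ksp = [Ag^+]^2[CO3^2-]
Precipitation begins when Q = Ksp. With [Ag^+] = 0.0186 M:
5.79 × 10^-12 = (0.0186)^2 × [CO3^2-]
[CO3^2-] = (5.79 × 10^-12 / 3.460 x 10^-4) = 1.67 × 10^-8 M

[CO3^2-] ≈ 1.67 × 10^-8 M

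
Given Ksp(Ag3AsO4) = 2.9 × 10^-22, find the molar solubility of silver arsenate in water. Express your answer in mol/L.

1.8 x 10^-6 M

Ag3AsO4(s) <=> 3 Ag^+ + AsO4^3-
Ksp = [Ag^+]^3[AsO4^3-]
For each mole of Ag3AsO4 that dissolves: [Ag^+] = 3s, [AsO4^3-] = s.
Ksp = (3s)^3s = 27s^4
s = (2.9 × 10^-22 / 27)^(1/4) = 1.8 × 10^-6 M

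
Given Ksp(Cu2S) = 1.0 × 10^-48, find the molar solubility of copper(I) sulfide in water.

Cu2S(s) ⇌ 2 Cu^+ + S^2-
Ksp = [Cu^+]^2[S^2-]
With molar solubility s: [Cu^+] = 2s, [S^2-] = s.
Substituting: Ksp = (2s)^2s = 4s^3
s = (1.0 × 10^-48 / 4)^(1/3) = 6.3 × 10^-17 M

6.3e-17 M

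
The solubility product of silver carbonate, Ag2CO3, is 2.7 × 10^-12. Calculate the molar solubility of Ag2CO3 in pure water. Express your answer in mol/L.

Ag2CO3(s) ⇌ 2 Ag^+ + CO3^2-
Ksp = [Ag^+]^2[CO3^2-]
For each mole of Ag2CO3 that dissolves: [Ag^+] = 2s, [CO3^2-] = s.
Ksp = (2s)^2s = 4s^3
Solving, s = (2.7 × 10^-12/4)^(1/3) = 8.8 × 10^-5 M

8.8 × 10^-5 M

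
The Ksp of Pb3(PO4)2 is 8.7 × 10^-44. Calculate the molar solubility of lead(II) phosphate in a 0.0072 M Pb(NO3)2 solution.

s = 2.4e-19 M

Pb3(PO4)2(s) ⇌ 3 Pb^2+ + 2 PO4^3-
Ksp = [Pb^2+]^3[PO4^3-]^2
Let s = moles of Pb3(PO4)2 that dissolve per litre. [Pb^2+] = 0.0072 + 3s ≈ 0.0072, [PO4^3-] = 2s (since Pb^2+ from Pb(NO3)2 dominates).
Ksp ≈ (0.0072)^3 × (2s)^2
s = 2.4 × 10^-19 M
Check: 3s = 7.2 × 10^-19 ≪ 0.0072, so the approximation is valid.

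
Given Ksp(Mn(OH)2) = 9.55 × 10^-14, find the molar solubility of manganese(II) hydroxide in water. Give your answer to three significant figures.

Mn(OH)2(s) ⇌ Mn^2+(aq) + 2 OH^-(aq)
Ksp = [Mn^2+][OH^-]^2
Let s = molar solubility. Then [Mn^2+] = s and [OH^-] = 2s.
So Ksp = s × (2s)^2 = 4s^3
s = (9.55 × 10^-14 / 4)^(1/3) = 2.88 x 10^-5 M

2.88 × 10^-5 M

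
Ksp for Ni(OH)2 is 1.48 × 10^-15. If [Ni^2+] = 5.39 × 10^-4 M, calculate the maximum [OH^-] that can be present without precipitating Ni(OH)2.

Ni(OH)2(s) ⇌ Ni^2+ + 2 OH^-
Ksp = [Ni^2+][OH^-]^2
Precipitation begins when Q = Ksp. With [Ni^2+] = 5.39 × 10^-4 M:
1.48 × 10^-15 = (5.39 × 10^-4) × [OH^-]^2
[OH^-] = (1.48 × 10^-15 / 5.39 x 10^-4)^(1/2) = 1.66 × 10^-6 M

[OH^-] ≈ 1.66 × 10^-6 M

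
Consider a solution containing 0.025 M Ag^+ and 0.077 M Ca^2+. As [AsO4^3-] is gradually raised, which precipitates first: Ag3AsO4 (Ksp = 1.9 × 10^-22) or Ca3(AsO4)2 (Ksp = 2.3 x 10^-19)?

Ag3AsO4

Each salt begins to precipitate when Q = Ksp, i.e. when [AsO4^3-] reaches its threshold.
For Ag3AsO4: 1.9 × 10^-22 = (0.025)^3 × [AsO4^3-]  ⇒  [AsO4^3-] = 1.2 × 10^-17 M.
For Ca3(AsO4)2: 2.3 x 10^-19 = (0.077)^3 × [AsO4^3-]^2  ⇒  [AsO4^3-] = 2.2 × 10^-8 M.
The salt with the lower threshold [AsO4^3-] precipitates first: Ag3AsO4.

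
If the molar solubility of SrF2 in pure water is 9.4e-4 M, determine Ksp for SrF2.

Ksp = 3.3 x 10^-9

SrF2(s) ⇌ Sr^2+(aq) + 2 F^-(aq)
Let s = molar solubility. Then [Sr^2+] = s and [F^-] = 2s.
Ksp = [Sr^2+][F^-]^2
Ksp = s(2s)^2 = 4s^3
Ksp = 4 × (9.4 × 10^-4)^3 = 3.3 × 10^-9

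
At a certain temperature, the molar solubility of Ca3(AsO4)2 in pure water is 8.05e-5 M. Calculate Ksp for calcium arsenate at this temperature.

Ksp ≈ 3.65 × 10^-19

Ca3(AsO4)2(s) ⇌ 3 Ca^2+ + 2 AsO4^3-
For each mole of Ca3(AsO4)2 that dissolves: [Ca^2+] = 3s, [AsO4^3-] = 2s.
Ksp = [Ca^2+]^3[AsO4^3-]^2
Substituting: Ksp = (3s)^3(2s)^2 = 108s^5
With s = 8.05 × 10^-5: Ksp = 3.65 × 10^-19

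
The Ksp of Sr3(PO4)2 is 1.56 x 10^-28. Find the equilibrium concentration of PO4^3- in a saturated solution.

Sr3(PO4)2(s) ⇌ 3 Sr^2+(aq) + 2 PO4^3-(aq)
Ksp = [Sr^2+]^3[PO4^3-]^2
For each mole of Sr3(PO4)2 that dissolves: [Sr^2+] = 3s, [PO4^3-] = 2s.
So Ksp = (3s)^3 × (2s)^2 = 108s^5
Solving, s = (1.56 x 10^-28/108)^(1/5) = 1.076 × 10^-6 M
[PO4^3-] = 2s = 2.15 × 10^-6 M

[PO4^3-] = 2.15 × 10^-6 M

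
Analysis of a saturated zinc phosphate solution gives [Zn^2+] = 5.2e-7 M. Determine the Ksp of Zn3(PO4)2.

Ksp = 1.7 x 10^-32

Zn3(PO4)2(s) <=> 3 Zn^2+(aq) + 2 PO4^3-(aq)
Stoichiometry gives [PO4^3-] = (2/3)[Zn^2+] = 3.47 × 10^-7 M.
Ksp = [Zn^2+]^3[PO4^3-]^2
Ksp = (5.2 x 10^-7)^3 × (3.47 x 10^-7)^2 = 1.7 x 10^-32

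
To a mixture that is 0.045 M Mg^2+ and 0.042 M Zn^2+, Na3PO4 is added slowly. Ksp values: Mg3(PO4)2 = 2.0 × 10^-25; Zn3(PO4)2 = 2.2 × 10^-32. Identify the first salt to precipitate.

Precipitation of each salt starts when its ion product equals its Ksp.
For Mg3(PO4)2: 2.0 × 10^-25 = (0.045)^3 × [PO4^3-]^2  ⇒  [PO4^3-] = 4.7 x 10^-11 M.
For Zn3(PO4)2: 2.2 × 10^-32 = (0.042)^3 × [PO4^3-]^2  ⇒  [PO4^3-] = 1.7 × 10^-14 M.
The salt with the lower threshold [PO4^3-] precipitates first: Zn3(PO4)2.

Zn3(PO4)2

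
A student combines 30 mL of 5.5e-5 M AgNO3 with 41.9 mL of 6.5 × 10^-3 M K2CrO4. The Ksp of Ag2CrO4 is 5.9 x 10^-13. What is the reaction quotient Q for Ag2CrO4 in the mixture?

Total volume = 30 + 41.9 = 71.9 mL.
[Ag^+] = 5.5 x 10^-5 × (30/71.9) = 2.29 × 10^-5 M
[CrO4^2-] = 6.5 x 10^-3 × (41.9/71.9) = 3.79 × 10^-3 M
Ag2CrO4(s) ⇌ 2 Ag^+(aq) + CrO4^2-(aq), so Q = [Ag^+]^2[CrO4^2-]
Q = (2.29 × 10^-5)^2(3.79 × 10^-3) = 2.0 × 10^-12
Q > Ksp, so Ag2CrO4 will precipitate.

Q = 2.0 × 10^-12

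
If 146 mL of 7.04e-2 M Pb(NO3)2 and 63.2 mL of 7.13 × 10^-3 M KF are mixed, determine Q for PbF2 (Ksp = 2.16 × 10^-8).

Total volume = 146 + 63.2 = 209.2 mL.
[Pb^2+] = 7.04 x 10^-2 × (146/209.2) = 4.913 x 10^-2 M
[F^-] = 7.13 × 10^-3 × (63.2/209.2) = 2.154 × 10^-3 M
PbF2(s) ⇌ Pb^2+ + 2 F^-, so Q = [Pb^2+][F^-]^2
Q = (4.913 x 10^-2)(2.154 × 10^-3)^2 = 2.28 x 10^-7
Q > Ksp, so PbF2 will precipitate.

2.28 x 10^-7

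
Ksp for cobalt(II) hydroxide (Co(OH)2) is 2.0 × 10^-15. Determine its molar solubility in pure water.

7.9 x 10^-6 M

Co(OH)2(s) ⇌ Co^2+(aq) + 2 OH^-(aq)
Ksp = [Co^2+][OH^-]^2
With molar solubility s: [Co^2+] = s, [OH^-] = 2s.
Substituting: Ksp = s(2s)^2 = 4s^3
s^3 = 2.0 × 10^-15 / 4, so s = 7.9 × 10^-6 M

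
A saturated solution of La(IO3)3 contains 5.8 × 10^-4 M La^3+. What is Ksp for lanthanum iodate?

Ksp = 3.1 x 10^-12

La(IO3)3(s) ⇌ La^3+(aq) + 3 IO3^-(aq)
Stoichiometry gives [IO3^-] = (3/1)[La^3+] = 1.74 × 10^-3 M.
Ksp = [La^3+][IO3^-]^3
Ksp = 5.8 × 10^-4 × (1.74 x 10^-3)^3 = 3.1 x 10^-12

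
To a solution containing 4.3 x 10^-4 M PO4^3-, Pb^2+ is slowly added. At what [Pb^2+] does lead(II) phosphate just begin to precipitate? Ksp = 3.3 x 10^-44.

Pb3(PO4)2(s) ⇌ 3 Pb^2+ + 2 PO4^3-
Ksp = [Pb^2+]^3[PO4^3-]^2
Precipitation begins when Q = Ksp. With [PO4^3-] = 4.3 x 10^-4 M:
3.3 x 10^-44 = (4.3 x 10^-4)^2 × [Pb^2+]^3
[Pb^2+] = (3.3 x 10^-44 / 1.85 x 10^-7)^(1/3) = 5.6 x 10^-13 M

[Pb^2+] = 5.6 × 10^-13 M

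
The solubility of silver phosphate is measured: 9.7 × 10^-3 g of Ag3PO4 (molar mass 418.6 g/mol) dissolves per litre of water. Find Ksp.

Ksp = 7.8e-18

Molar solubility s = (9.7 × 10^-3 g/L) / (418.6 g/mol) = 2.32 × 10^-5 M.
Ag3PO4(s) <=> 3 Ag^+(aq) + PO4^3-(aq)
Let s = molar solubility. Then [Ag^+] = 3s and [PO4^3-] = s.
Ksp = [Ag^+]^3[PO4^3-]
Substituting: Ksp = (3s)^3s = 27s^4
Ksp = 27 × (2.32 × 10^-5)^4 = 7.8 × 10^-18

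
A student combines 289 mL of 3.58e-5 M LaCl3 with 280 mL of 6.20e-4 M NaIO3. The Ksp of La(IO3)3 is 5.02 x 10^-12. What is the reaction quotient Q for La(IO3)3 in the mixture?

5.16 x 10^-16

Total volume = 289 + 280 = 569 mL.
[La^3+] = 3.58 × 10^-5 × (289/569) = 1.818 × 10^-5 M
[IO3^-] = 6.20 × 10^-4 × (280/569) = 3.051 x 10^-4 M
La(IO3)3(s) <=> La^3+(aq) + 3 IO3^-(aq), so Q = [La^3+][IO3^-]^3
Q = (1.818 x 10^-5)(3.051 x 10^-4)^3 = 5.16 x 10^-16
Q < Ksp, so no precipitate of La(IO3)3 forms.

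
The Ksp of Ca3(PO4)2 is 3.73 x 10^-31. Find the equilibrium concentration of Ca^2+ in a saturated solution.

Ca3(PO4)2(s) <=> 3 Ca^2+ + 2 PO4^3-
Ksp = [Ca^2+]^3[PO4^3-]^2
For each mole of Ca3(PO4)2 that dissolves: [Ca^2+] = 3s, [PO4^3-] = 2s.
Substituting: Ksp = (3s)^3(2s)^2 = 108s^5
s^5 = 3.73 x 10^-31 / 108, so s = 3.219 x 10^-7 M
[Ca^2+] = 3s = 9.66 × 10^-7 M

[Ca^2+] ≈ 9.66 × 10^-7 M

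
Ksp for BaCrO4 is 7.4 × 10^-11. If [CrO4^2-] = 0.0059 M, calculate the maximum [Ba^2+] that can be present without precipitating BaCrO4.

BaCrO4(s) <=> Ba^2+(aq) + CrO4^2-(aq)
Ksp = [Ba^2+][CrO4^2-]
Precipitation begins when Q = Ksp. With [CrO4^2-] = 0.0059 M:
7.4 × 10^-11 = (0.0059) × [Ba^2+]
[Ba^2+] = (7.4 × 10^-11 / 5.9 x 10^-3) = 1.3 x 10^-8 M

[Ba^2+] = 1.3 × 10^-8 M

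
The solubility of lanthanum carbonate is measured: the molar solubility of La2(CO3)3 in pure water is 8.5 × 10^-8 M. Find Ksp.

Ksp ≈ 4.8 x 10^-34

La2(CO3)3(s) <=> 2 La^3+(aq) + 3 CO3^2-(aq)
Let s = molar solubility. Then [La^3+] = 2s and [CO3^2-] = 3s.
Ksp = [La^3+]^2[CO3^2-]^3
Ksp = (2s)^2(3s)^3 = 108s^5
With s = 8.5 × 10^-8: Ksp = 4.8 × 10^-34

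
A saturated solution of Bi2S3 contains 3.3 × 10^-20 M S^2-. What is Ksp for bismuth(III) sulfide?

1.7e-98

Bi2S3(s) ⇌ 2 Bi^3+(aq) + 3 S^2-(aq)
Stoichiometry gives [Bi^3+] = (2/3)[S^2-] = 2.20 × 10^-20 M.
Ksp = [Bi^3+]^2[S^2-]^3
Ksp = (2.20 × 10^-20)^2 × (3.3 × 10^-20)^3 = 1.7 × 10^-98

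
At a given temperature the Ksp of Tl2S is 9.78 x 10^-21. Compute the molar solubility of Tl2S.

s ≈ 1.35 x 10^-7 M

Tl2S(s) ⇌ 2 Tl^+ + S^2-
Ksp = [Tl^+]^2[S^2-]
For each mole of Tl2S that dissolves: [Tl^+] = 2s, [S^2-] = s.
So Ksp = (2s)^2 × s = 4s^3
s = (9.78 x 10^-21 / 4)^(1/3) = 1.35 × 10^-7 M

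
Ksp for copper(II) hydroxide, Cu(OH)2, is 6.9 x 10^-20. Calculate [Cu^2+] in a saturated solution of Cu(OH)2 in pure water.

2.6e-7 M

Cu(OH)2(s) <=> Cu^2+(aq) + 2 OH^-(aq)
Ksp = [Cu^2+][OH^-]^2
If s mol/L of Cu(OH)2 dissolves, [Cu^2+] = s and [OH^-] = 2s.
So Ksp = s × (2s)^2 = 4s^3
s^3 = 6.9 x 10^-20 / 4, so s = 2.58 x 10^-7 M
[Cu^2+] = s = 2.6 × 10^-7 M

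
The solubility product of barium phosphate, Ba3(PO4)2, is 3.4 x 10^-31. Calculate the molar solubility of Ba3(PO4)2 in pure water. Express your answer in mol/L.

3.2e-7 M

Ba3(PO4)2(s) ⇌ 3 Ba^2+(aq) + 2 PO4^3-(aq)
Ksp = [Ba^2+]^3[PO4^3-]^2
With molar solubility s: [Ba^2+] = 3s, [PO4^3-] = 2s.
Ksp = (3s)^3(2s)^2 = 108s^5
s^5 = 3.4 x 10^-31 / 108, so s = 3.2 × 10^-7 M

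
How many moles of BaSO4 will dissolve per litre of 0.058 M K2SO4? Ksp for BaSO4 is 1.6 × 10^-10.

BaSO4(s) ⇌ Ba^2+(aq) + SO4^2-(aq)
Ksp = [Ba^2+][SO4^2-]
Let s = moles of BaSO4 that dissolve per litre. [Ba^2+] = s, [SO4^2-] = 0.058 + s ≈ 0.058 (since SO4^2- from K2SO4 dominates).
Ksp ≈ s × 0.058
s = 2.8 × 10^-9 M
Check: s = 2.8 × 10^-9 ≪ 0.058, so the approximation is valid.

2.8 × 10^-9 M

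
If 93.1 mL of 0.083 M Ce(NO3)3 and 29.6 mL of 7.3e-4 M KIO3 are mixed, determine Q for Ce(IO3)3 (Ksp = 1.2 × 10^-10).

Q = 3.4 × 10^-13

Total volume = 93.1 + 29.6 = 122.7 mL.
[Ce^3+] = 8.3 x 10^-2 × (93.1/122.7) = 6.30 × 10^-2 M
[IO3^-] = 7.3 × 10^-4 × (29.6/122.7) = 1.76 × 10^-4 M
Ce(IO3)3(s) ⇌ Ce^3+(aq) + 3 IO3^-(aq), so Q = [Ce^3+][IO3^-]^3
Q = (6.30 x 10^-2)(1.76 × 10^-4)^3 = 3.4 × 10^-13
Q < Ksp, so no precipitate of Ce(IO3)3 forms.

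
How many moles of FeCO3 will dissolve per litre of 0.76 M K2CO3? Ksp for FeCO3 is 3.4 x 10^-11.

s = 4.5e-11 M

FeCO3(s) ⇌ Fe^2+(aq) + CO3^2-(aq)
Ksp = [Fe^2+][CO3^2-]
If s mol/L dissolves here, [Fe^2+] = s, [CO3^2-] = 0.76 + s ≈ 0.76 (Ksp is small, so little additional dissolves).
Ksp ≈ s × 0.76
s = 4.5 × 10^-11 M
Check: s = 4.5 x 10^-11 ≪ 0.76, so the approximation is valid.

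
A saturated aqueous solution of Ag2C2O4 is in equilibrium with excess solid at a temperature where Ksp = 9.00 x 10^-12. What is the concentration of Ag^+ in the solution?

Ag2C2O4(s) <=> 2 Ag^+ + C2O4^2-
Ksp = [Ag^+]^2[C2O4^2-]
For each mole of Ag2C2O4 that dissolves: [Ag^+] = 2s, [C2O4^2-] = s.
Ksp = (2s)^2s = 4s^3
Solving, s = (9.00 x 10^-12/4)^(1/3) = 1.310 × 10^-4 M
[Ag^+] = 2s = 2.62 x 10^-4 M

[Ag^+] ≈ 2.62 × 10^-4 M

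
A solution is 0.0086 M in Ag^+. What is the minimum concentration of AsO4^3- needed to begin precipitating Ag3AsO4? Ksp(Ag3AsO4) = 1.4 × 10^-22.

2.2 × 10^-16 M

Ag3AsO4(s) ⇌ 3 Ag^+ + AsO4^3-
Ksp = [Ag^+]^3[AsO4^3-]
Precipitation begins when Q = Ksp. With [Ag^+] = 0.0086 M:
1.4 × 10^-22 = (0.0086)^3 × [AsO4^3-]
[AsO4^3-] = (1.4 × 10^-22 / 6.36 x 10^-7) = 2.2 × 10^-16 M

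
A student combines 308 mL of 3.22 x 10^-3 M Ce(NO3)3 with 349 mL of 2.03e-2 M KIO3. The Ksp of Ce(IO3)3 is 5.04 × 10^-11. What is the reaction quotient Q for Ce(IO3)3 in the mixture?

Total volume = 308 + 349 = 657 mL.
[Ce^3+] = 3.22 × 10^-3 × (308/657) = 1.510 x 10^-3 M
[IO3^-] = 2.03 x 10^-2 × (349/657) = 1.078 × 10^-2 M
Ce(IO3)3(s) <=> Ce^3+(aq) + 3 IO3^-(aq), so Q = [Ce^3+][IO3^-]^3
Q = (1.510 × 10^-3)(1.078 x 10^-2)^3 = 1.89 × 10^-9
Q > Ksp, so Ce(IO3)3 will precipitate.

1.89 × 10^-9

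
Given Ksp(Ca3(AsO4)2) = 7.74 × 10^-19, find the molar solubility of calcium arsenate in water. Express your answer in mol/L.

s ≈ 9.36 x 10^-5 M

Ca3(AsO4)2(s) ⇌ 3 Ca^2+(aq) + 2 AsO4^3-(aq)
Ksp = [Ca^2+]^3[AsO4^3-]^2
With molar solubility s: [Ca^2+] = 3s, [AsO4^3-] = 2s.
So Ksp = (3s)^3 × (2s)^2 = 108s^5
Solving, s = (7.74 × 10^-19/108)^(1/5) = 9.36 × 10^-5 M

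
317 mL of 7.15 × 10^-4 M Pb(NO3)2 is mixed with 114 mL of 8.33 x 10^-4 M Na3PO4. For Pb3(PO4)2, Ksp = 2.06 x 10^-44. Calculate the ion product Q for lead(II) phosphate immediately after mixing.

Total volume = 317 + 114 = 431 mL.
[Pb^2+] = 7.15 × 10^-4 × (317/431) = 5.259 × 10^-4 M
[PO4^3-] = 8.33 × 10^-4 × (114/431) = 2.203 × 10^-4 M
Pb3(PO4)2(s) <=> 3 Pb^2+ + 2 PO4^3-, so Q = [Pb^2+]^3[PO4^3-]^2
Q = (5.259 x 10^-4)^3(2.203 x 10^-4)^2 = 7.06 × 10^-18
Q > Ksp, so Pb3(PO4)2 will precipitate.

7.06 × 10^-18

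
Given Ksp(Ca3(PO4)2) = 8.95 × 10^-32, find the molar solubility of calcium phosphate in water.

s ≈ 2.42 × 10^-7 M

Ca3(PO4)2(s) ⇌ 3 Ca^2+ + 2 PO4^3-
Ksp = [Ca^2+]^3[PO4^3-]^2
For each mole of Ca3(PO4)2 that dissolves: [Ca^2+] = 3s, [PO4^3-] = 2s.
Ksp = (3s)^3(2s)^2 = 108s^5
s^5 = 8.95 × 10^-32 / 108, so s = 2.42 × 10^-7 M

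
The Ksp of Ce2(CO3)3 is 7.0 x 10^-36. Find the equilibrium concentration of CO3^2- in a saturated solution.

1.1e-7 M

Ce2(CO3)3(s) ⇌ 2 Ce^3+(aq) + 3 CO3^2-(aq)
Ksp = [Ce^3+]^2[CO3^2-]^3
With molar solubility s: [Ce^3+] = 2s, [CO3^2-] = 3s.
Ksp = (2s)^2(3s)^3 = 108s^5
s = (7.0 x 10^-36 / 108)^(1/5) = 3.65 × 10^-8 M
[CO3^2-] = 3s = 1.1 x 10^-7 M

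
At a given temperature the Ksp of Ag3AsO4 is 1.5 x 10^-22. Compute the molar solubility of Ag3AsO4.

s = 1.5 × 10^-6 M

Ag3AsO4(s) ⇌ 3 Ag^+(aq) + AsO4^3-(aq)
Ksp = [Ag^+]^3[AsO4^3-]
If s mol/L of Ag3AsO4 dissolves, [Ag^+] = 3s and [AsO4^3-] = s.
Substituting: Ksp = (3s)^3s = 27s^4
s = (1.5 x 10^-22 / 27)^(1/4) = 1.5 × 10^-6 M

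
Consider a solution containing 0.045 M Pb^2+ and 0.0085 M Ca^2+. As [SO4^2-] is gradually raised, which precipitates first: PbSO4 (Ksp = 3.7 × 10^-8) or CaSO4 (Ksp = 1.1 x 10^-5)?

PbSO4

Each salt begins to precipitate when Q = Ksp, i.e. when [SO4^2-] reaches its threshold.
For PbSO4: 3.7 × 10^-8 = 0.045 × [SO4^2-]  ⇒  [SO4^2-] = 8.2 × 10^-7 M.
For CaSO4: 1.1 x 10^-5 = 0.0085 × [SO4^2-]  ⇒  [SO4^2-] = 1.3 × 10^-3 M.
The salt with the lower threshold [SO4^2-] precipitates first: PbSO4.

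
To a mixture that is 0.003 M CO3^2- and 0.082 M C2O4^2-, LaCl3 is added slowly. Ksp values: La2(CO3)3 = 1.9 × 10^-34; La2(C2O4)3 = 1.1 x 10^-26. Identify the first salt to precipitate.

Each salt begins to precipitate when Q = Ksp, i.e. when [La^3+] reaches its threshold.
For La2(CO3)3: 1.9 × 10^-34 = (0.003)^3 × [La^3+]^2  ⇒  [La^3+] = 8.4 × 10^-14 M.
For La2(C2O4)3: 1.1 x 10^-26 = (0.082)^3 × [La^3+]^2  ⇒  [La^3+] = 4.5 x 10^-12 M.
The salt with the lower threshold [La^3+] precipitates first: La2(CO3)3.

La2(CO3)3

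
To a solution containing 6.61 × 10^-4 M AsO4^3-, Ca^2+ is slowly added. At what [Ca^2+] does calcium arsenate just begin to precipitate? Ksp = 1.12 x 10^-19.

Ca3(AsO4)2(s) ⇌ 3 Ca^2+ + 2 AsO4^3-
Ksp = [Ca^2+]^3[AsO4^3-]^2
Precipitation begins when Q = Ksp. With [AsO4^3-] = 6.61 × 10^-4 M:
1.12 x 10^-19 = (6.61 × 10^-4)^2 × [Ca^2+]^3
[Ca^2+] = (1.12 x 10^-19 / 4.369 × 10^-7)^(1/3) = 6.35 × 10^-5 M

6.35 x 10^-5 M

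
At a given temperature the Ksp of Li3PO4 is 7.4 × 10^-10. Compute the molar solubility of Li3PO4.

s ≈ 2.3e-3 M

Li3PO4(s) <=> 3 Li^+(aq) + PO4^3-(aq)
Ksp = [Li^+]^3[PO4^3-]
If s mol/L of Li3PO4 dissolves, [Li^+] = 3s and [PO4^3-] = s.
Ksp = (3s)^3s = 27s^4
s^4 = 7.4 × 10^-10 / 27, so s = 2.3 × 10^-3 M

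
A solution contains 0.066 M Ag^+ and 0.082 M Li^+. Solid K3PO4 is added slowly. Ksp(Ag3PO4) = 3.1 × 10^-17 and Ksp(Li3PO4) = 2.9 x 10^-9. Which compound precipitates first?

Precipitation of each salt starts when its ion product equals its Ksp.
For Ag3PO4: 3.1 × 10^-17 = (0.066)^3 × [PO4^3-]  ⇒  [PO4^3-] = 1.1 × 10^-13 M.
For Li3PO4: 2.9 x 10^-9 = (0.082)^3 × [PO4^3-]  ⇒  [PO4^3-] = 5.3 x 10^-6 M.
The salt with the lower threshold [PO4^3-] precipitates first: Ag3PO4.

Ag3PO4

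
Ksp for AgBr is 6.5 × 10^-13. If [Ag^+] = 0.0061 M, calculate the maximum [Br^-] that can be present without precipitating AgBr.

[Br^-] = 1.1e-10 M

AgBr(s) ⇌ Ag^+ + Br^-
Ksp = [Ag^+][Br^-]
Precipitation begins when Q = Ksp. With [Ag^+] = 0.0061 M:
6.5 × 10^-13 = (0.0061) × [Br^-]
[Br^-] = (6.5 × 10^-13 / 6.1 x 10^-3) = 1.1 × 10^-10 M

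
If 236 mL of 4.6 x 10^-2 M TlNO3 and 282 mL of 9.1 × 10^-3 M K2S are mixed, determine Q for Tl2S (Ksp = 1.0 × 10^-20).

2.2 × 10^-6

Total volume = 236 + 282 = 518 mL.
[Tl^+] = 4.6 × 10^-2 × (236/518) = 2.10 × 10^-2 M
[S^2-] = 9.1 × 10^-3 × (282/518) = 4.95 x 10^-3 M
Tl2S(s) ⇌ 2 Tl^+ + S^2-, so Q = [Tl^+]^2[S^2-]
Q = (2.10 × 10^-2)^2(4.95 x 10^-3) = 2.2 × 10^-6
Q > Ksp, so Tl2S will precipitate.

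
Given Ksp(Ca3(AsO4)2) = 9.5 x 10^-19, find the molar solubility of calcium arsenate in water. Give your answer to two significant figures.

s ≈ 9.7 × 10^-5 M

Ca3(AsO4)2(s) ⇌ 3 Ca^2+ + 2 AsO4^3-
Ksp = [Ca^2+]^3[AsO4^3-]^2
With molar solubility s: [Ca^2+] = 3s, [AsO4^3-] = 2s.
So Ksp = (3s)^3 × (2s)^2 = 108s^5
s = (9.5 x 10^-19 / 108)^(1/5) = 9.7 × 10^-5 M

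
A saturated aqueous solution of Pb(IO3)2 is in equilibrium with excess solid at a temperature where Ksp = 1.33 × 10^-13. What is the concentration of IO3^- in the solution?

[IO3^-] ≈ 6.43 × 10^-5 M

Pb(IO3)2(s) ⇌ Pb^2+(aq) + 2 IO3^-(aq)
Ksp = [Pb^2+][IO3^-]^2
Let s = molar solubility. Then [Pb^2+] = s and [IO3^-] = 2s.
So Ksp = s × (2s)^2 = 4s^3
s^3 = 1.33 × 10^-13 / 4, so s = 3.216 × 10^-5 M
[IO3^-] = 2s = 6.43 × 10^-5 M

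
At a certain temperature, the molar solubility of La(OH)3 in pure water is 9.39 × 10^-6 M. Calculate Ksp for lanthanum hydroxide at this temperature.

La(OH)3(s) <=> La^3+ + 3 OH^-
With molar solubility s: [La^3+] = s, [OH^-] = 3s.
Ksp = [La^3+][OH^-]^3
Substituting: Ksp = s(3s)^3 = 27s^4
Ksp = 27 × (9.39 × 10^-6)^4 = 2.10 × 10^-19

Ksp ≈ 2.10e-19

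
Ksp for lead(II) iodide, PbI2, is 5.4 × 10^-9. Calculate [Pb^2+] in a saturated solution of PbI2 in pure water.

PbI2(s) ⇌ Pb^2+ + 2 I^-
Ksp = [Pb^2+][I^-]^2
For each mole of PbI2 that dissolves: [Pb^2+] = s, [I^-] = 2s.
So Ksp = s × (2s)^2 = 4s^3
s = (5.4 × 10^-9 / 4)^(1/3) = 1.11 × 10^-3 M
[Pb^2+] = s = 1.1 × 10^-3 M

[Pb^2+] ≈ 1.1 × 10^-3 M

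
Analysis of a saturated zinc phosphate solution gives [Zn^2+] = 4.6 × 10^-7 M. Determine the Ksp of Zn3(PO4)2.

Ksp ≈ 9.2 × 10^-33

Zn3(PO4)2(s) ⇌ 3 Zn^2+ + 2 PO4^3-
Stoichiometry gives [PO4^3-] = (2/3)[Zn^2+] = 3.07 × 10^-7 M.
Ksp = [Zn^2+]^3[PO4^3-]^2
Ksp = (4.6 x 10^-7)^3 × (3.07 x 10^-7)^2 = 9.2 x 10^-33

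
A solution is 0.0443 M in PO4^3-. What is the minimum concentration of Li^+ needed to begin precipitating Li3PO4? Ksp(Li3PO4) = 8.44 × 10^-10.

Li3PO4(s) ⇌ 3 Li^+(aq) + PO4^3-(aq)
Ksp = [Li^+]^3[PO4^3-]
Precipitation begins when Q = Ksp. With [PO4^3-] = 0.0443 M:
8.44 × 10^-10 = (0.0443) × [Li^+]^3
[Li^+] = (8.44 × 10^-10 / 4.43 x 10^-2)^(1/3) = 2.67 × 10^-3 M

[Li^+] ≈ 2.67e-3 M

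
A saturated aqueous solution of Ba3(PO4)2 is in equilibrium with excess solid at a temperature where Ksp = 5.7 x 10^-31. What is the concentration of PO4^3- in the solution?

[PO4^3-] = 7.0e-7 M

Ba3(PO4)2(s) <=> 3 Ba^2+ + 2 PO4^3-
Ksp = [Ba^2+]^3[PO4^3-]^2
For each mole of Ba3(PO4)2 that dissolves: [Ba^2+] = 3s, [PO4^3-] = 2s.
Substituting: Ksp = (3s)^3(2s)^2 = 108s^5
s = (5.7 x 10^-31 / 108)^(1/5) = 3.50 × 10^-7 M
[PO4^3-] = 2s = 7.0 × 10^-7 M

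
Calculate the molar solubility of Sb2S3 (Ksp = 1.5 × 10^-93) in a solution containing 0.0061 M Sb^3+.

1.1 x 10^-30 M

Sb2S3(s) ⇌ 2 Sb^3+ + 3 S^2-
Ksp = [Sb^3+]^2[S^2-]^3
If s mol/L dissolves here, [Sb^3+] = 0.0061 + 2s ≈ 0.0061, [S^2-] = 3s (common-ion effect: Sb^3+ is already 0.0061 M).
Ksp ≈ (0.0061)^2 × (3s)^3
s = 1.1 × 10^-30 M
Check: 2s = 2.3 × 10^-30 ≪ 0.0061, so the approximation is valid.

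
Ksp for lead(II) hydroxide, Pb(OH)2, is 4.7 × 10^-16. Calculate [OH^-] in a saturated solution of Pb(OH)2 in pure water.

Pb(OH)2(s) ⇌ Pb^2+(aq) + 2 OH^-(aq)
Ksp = [Pb^2+][OH^-]^2
If s mol/L of Pb(OH)2 dissolves, [Pb^2+] = s and [OH^-] = 2s.
Substituting: Ksp = s(2s)^2 = 4s^3
s = (4.7 × 10^-16 / 4)^(1/3) = 4.90 × 10^-6 M
[OH^-] = 2s = 9.8 × 10^-6 M

9.8 × 10^-6 M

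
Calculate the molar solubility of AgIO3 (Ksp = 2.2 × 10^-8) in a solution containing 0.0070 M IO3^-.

AgIO3(s) ⇌ Ag^+ + IO3^-
Ksp = [Ag^+][IO3^-]
Let s be the molar solubility in this solution. [Ag^+] = s, [IO3^-] = 0.0070 + s ≈ 0.0070 (Ksp is small, so little additional dissolves).
Ksp ≈ s × 0.0070
s = 3.1 × 10^-6 M
Check: s = 3.1 × 10^-6 ≪ 0.0070, so the approximation is valid.

s ≈ 3.1 x 10^-6 M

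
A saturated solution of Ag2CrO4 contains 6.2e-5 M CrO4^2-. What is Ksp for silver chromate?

Ag2CrO4(s) ⇌ 2 Ag^+(aq) + CrO4^2-(aq)
Stoichiometry gives [Ag^+] = (2/1)[CrO4^2-] = 1.24 x 10^-4 M.
Ksp = [Ag^+]^2[CrO4^2-]
Ksp = (1.24 × 10^-4)^2 × 6.2 × 10^-5 = 9.5 × 10^-13

9.5 x 10^-13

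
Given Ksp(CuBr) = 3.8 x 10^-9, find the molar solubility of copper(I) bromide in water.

CuBr(s) ⇌ Cu^+ + Br^-
Ksp = [Cu^+][Br^-]
With molar solubility s: [Cu^+] = s, [Br^-] = s.
Ksp = s^2
s = (3.8 x 10^-9)^(1/2) = 6.2 x 10^-5 M

s ≈ 6.2 × 10^-5 M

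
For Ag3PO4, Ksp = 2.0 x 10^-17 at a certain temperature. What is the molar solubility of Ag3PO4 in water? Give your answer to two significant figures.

2.9 × 10^-5 M

Ag3PO4(s) ⇌ 3 Ag^+(aq) + PO4^3-(aq)
Ksp = [Ag^+]^3[PO4^3-]
Let s = molar solubility. Then [Ag^+] = 3s and [PO4^3-] = s.
Substituting: Ksp = (3s)^3s = 27s^4
s^4 = 2.0 x 10^-17 / 27, so s = 2.9 × 10^-5 M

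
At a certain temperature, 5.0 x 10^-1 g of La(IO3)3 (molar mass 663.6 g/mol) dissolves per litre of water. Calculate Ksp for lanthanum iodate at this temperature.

8.7 x 10^-12

Molar solubility s = (5.0 × 10^-1 g/L) / (663.6 g/mol) = 7.53 × 10^-4 M.
La(IO3)3(s) <=> La^3+(aq) + 3 IO3^-(aq)
If s mol/L of La(IO3)3 dissolves, [La^3+] = s and [IO3^-] = 3s.
Ksp = [La^3+][IO3^-]^3
Ksp = s(3s)^3 = 27s^4
With s = 7.53 × 10^-4: Ksp = 8.7 × 10^-12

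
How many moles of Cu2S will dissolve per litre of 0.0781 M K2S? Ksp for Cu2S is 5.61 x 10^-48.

s ≈ 4.24 × 10^-24 M

Cu2S(s) <=> 2 Cu^+(aq) + S^2-(aq)
Ksp = [Cu^+]^2[S^2-]
If s mol/L dissolves here, [Cu^+] = 2s, [S^2-] = 0.0781 + s ≈ 0.0781 (since S^2- from K2S dominates).
Ksp ≈ (2s)^2 × 0.0781
s = 4.24 × 10^-24 M
Check: s = 4.2 × 10^-24 ≪ 0.0781, so the approximation is valid.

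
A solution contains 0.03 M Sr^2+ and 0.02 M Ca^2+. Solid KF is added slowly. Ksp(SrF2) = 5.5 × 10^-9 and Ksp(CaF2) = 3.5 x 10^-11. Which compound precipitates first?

CaF2

Precipitation of each salt starts when its ion product equals its Ksp.
For SrF2: 5.5 × 10^-9 = 0.03 × [F^-]^2  ⇒  [F^-] = 4.3 × 10^-4 M.
For CaF2: 3.5 x 10^-11 = 0.02 × [F^-]^2  ⇒  [F^-] = 4.2 × 10^-5 M.
The salt with the lower threshold [F^-] precipitates first: CaF2.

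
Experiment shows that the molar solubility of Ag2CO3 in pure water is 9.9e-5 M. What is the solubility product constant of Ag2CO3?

Ag2CO3(s) ⇌ 2 Ag^+ + CO3^2-
If s mol/L of Ag2CO3 dissolves, [Ag^+] = 2s and [CO3^2-] = s.
Ksp = [Ag^+]^2[CO3^2-]
So Ksp = (2s)^2 × s = 4s^3
Ksp = 4 × (9.9 × 10^-5)^3 = 3.9 × 10^-12

3.9e-12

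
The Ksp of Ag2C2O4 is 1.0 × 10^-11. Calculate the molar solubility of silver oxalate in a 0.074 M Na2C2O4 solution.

Ag2C2O4(s) <=> 2 Ag^+ + C2O4^2-
Ksp = [Ag^+]^2[C2O4^2-]
Let s = moles of Ag2C2O4 that dissolve per litre. [Ag^+] = 2s, [C2O4^2-] = 0.074 + s ≈ 0.074 (since C2O4^2- from Na2C2O4 dominates).
Ksp ≈ (2s)^2 × 0.074
s = 5.8 x 10^-6 M
Check: s = 5.8 × 10^-6 ≪ 0.074, so the approximation is valid.

s ≈ 5.8e-6 M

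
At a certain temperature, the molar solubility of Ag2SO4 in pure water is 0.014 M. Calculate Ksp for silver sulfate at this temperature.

Ksp = 1.1 × 10^-5

Ag2SO4(s) ⇌ 2 Ag^+ + SO4^2-
With molar solubility s: [Ag^+] = 2s, [SO4^2-] = s.
Ksp = [Ag^+]^2[SO4^2-]
Substituting: Ksp = (2s)^2s = 4s^3
Ksp = 4 × (1.4 x 10^-2)^3 = 1.1 × 10^-5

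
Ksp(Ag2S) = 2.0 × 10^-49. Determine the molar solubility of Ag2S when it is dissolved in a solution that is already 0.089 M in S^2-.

7.5 × 10^-25 M

Ag2S(s) <=> 2 Ag^+(aq) + S^2-(aq)
Ksp = [Ag^+]^2[S^2-]
Let s = moles of Ag2S that dissolve per litre. [Ag^+] = 2s, [S^2-] = 0.089 + s ≈ 0.089 (Ksp is small, so little additional dissolves).
Ksp ≈ (2s)^2 × 0.089
s = 7.5 × 10^-25 M
Check: s = 7.5 x 10^-25 ≪ 0.089, so the approximation is valid.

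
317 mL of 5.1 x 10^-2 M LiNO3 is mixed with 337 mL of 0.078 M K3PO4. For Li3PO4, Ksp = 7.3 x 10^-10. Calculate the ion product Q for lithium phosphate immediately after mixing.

Total volume = 317 + 337 = 654 mL.
[Li^+] = 5.1 x 10^-2 × (317/654) = 2.47 × 10^-2 M
[PO4^3-] = 7.8 × 10^-2 × (337/654) = 4.02 x 10^-2 M
Li3PO4(s) <=> 3 Li^+(aq) + PO4^3-(aq), so Q = [Li^+]^3[PO4^3-]
Q = (2.47 × 10^-2)^3(4.02 x 10^-2) = 6.1 × 10^-7
Q > Ksp, so Li3PO4 will precipitate.

Q ≈ 6.1 × 10^-7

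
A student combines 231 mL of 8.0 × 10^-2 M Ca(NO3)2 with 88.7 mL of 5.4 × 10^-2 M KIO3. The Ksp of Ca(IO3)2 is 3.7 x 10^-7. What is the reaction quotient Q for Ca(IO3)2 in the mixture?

Q ≈ 1.3e-5

Total volume = 231 + 88.7 = 319.7 mL.
[Ca^2+] = 8.0 x 10^-2 × (231/319.7) = 5.78 × 10^-2 M
[IO3^-] = 5.4 x 10^-2 × (88.7/319.7) = 1.50 x 10^-2 M
Ca(IO3)2(s) <=> Ca^2+ + 2 IO3^-, so Q = [Ca^2+][IO3^-]^2
Q = (5.78 x 10^-2)(1.50 × 10^-2)^2 = 1.3 x 10^-5
Q > Ksp, so Ca(IO3)2 will precipitate.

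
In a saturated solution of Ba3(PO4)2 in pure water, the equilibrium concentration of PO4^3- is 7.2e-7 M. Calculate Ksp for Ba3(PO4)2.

Ba3(PO4)2(s) ⇌ 3 Ba^2+(aq) + 2 PO4^3-(aq)
Stoichiometry gives [Ba^2+] = (3/2)[PO4^3-] = 1.08 × 10^-6 M.
Ksp = [Ba^2+]^3[PO4^3-]^2
Ksp = (1.08 x 10^-6)^3 × (7.2 × 10^-7)^2 = 6.5 × 10^-31

Ksp = 6.5e-31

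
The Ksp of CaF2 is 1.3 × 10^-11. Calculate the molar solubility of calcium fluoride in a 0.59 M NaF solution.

3.7 × 10^-11 M

CaF2(s) ⇌ Ca^2+(aq) + 2 F^-(aq)
Ksp = [Ca^2+][F^-]^2
If s mol/L dissolves here, [Ca^2+] = s, [F^-] = 0.59 + 2s ≈ 0.59 (common-ion effect: F^- is already 0.59 M).
Ksp ≈ s × (0.59)^2
s = 3.7 × 10^-11 M
Check: 2s = 7.5 × 10^-11 ≪ 0.59, so the approximation is valid.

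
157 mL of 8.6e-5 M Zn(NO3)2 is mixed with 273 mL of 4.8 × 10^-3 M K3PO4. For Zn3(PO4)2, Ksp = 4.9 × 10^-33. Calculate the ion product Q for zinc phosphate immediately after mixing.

Total volume = 157 + 273 = 430 mL.
[Zn^2+] = 8.6 × 10^-5 × (157/430) = 3.14 × 10^-5 M
[PO4^3-] = 4.8 x 10^-3 × (273/430) = 3.05 × 10^-3 M
Zn3(PO4)2(s) ⇌ 3 Zn^2+(aq) + 2 PO4^3-(aq), so Q = [Zn^2+]^3[PO4^3-]^2
Q = (3.14 × 10^-5)^3(3.05 × 10^-3)^2 = 2.9 x 10^-19
Q > Ksp, so Zn3(PO4)2 will precipitate.

2.9 x 10^-19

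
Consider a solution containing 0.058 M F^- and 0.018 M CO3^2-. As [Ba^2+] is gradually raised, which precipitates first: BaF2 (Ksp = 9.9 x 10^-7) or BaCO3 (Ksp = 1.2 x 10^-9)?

Each salt begins to precipitate when Q = Ksp, i.e. when [Ba^2+] reaches its threshold.
For BaF2: 9.9 x 10^-7 = (0.058)^2 × [Ba^2+]  ⇒  [Ba^2+] = 2.9 × 10^-4 M.
For BaCO3: 1.2 x 10^-9 = 0.018 × [Ba^2+]  ⇒  [Ba^2+] = 6.7 × 10^-8 M.
The salt with the lower threshold [Ba^2+] precipitates first: BaCO3.

BaCO3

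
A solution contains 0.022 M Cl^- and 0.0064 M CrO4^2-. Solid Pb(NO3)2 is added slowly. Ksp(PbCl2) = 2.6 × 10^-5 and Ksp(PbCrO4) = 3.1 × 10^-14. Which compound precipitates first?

PbCrO4

Each salt begins to precipitate when Q = Ksp, i.e. when [Pb^2+] reaches its threshold.
For PbCl2: 2.6 × 10^-5 = (0.022)^2 × [Pb^2+]  ⇒  [Pb^2+] = 5.4 × 10^-2 M.
For PbCrO4: 3.1 × 10^-14 = 0.0064 × [Pb^2+]  ⇒  [Pb^2+] = 4.8 × 10^-12 M.
The salt with the lower threshold [Pb^2+] precipitates first: PbCrO4.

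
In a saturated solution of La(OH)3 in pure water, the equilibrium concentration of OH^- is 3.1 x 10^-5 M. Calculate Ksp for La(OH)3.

La(OH)3(s) ⇌ La^3+ + 3 OH^-
Stoichiometry gives [La^3+] = (1/3)[OH^-] = 1.03 × 10^-5 M.
Ksp = [La^3+][OH^-]^3
Ksp = 1.03 × 10^-5 × (3.1 × 10^-5)^3 = 3.1 x 10^-19

Ksp ≈ 3.1 × 10^-19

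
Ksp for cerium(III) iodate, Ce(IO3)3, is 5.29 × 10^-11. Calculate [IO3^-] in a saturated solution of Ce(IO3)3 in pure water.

Ce(IO3)3(s) ⇌ Ce^3+(aq) + 3 IO3^-(aq)
Ksp = [Ce^3+][IO3^-]^3
With molar solubility s: [Ce^3+] = s, [IO3^-] = 3s.
Substituting: Ksp = s(3s)^3 = 27s^4
s^4 = 5.29 × 10^-11 / 27, so s = 1.183 × 10^-3 M
[IO3^-] = 3s = 3.55 × 10^-3 M

[IO3^-] = 3.55e-3 M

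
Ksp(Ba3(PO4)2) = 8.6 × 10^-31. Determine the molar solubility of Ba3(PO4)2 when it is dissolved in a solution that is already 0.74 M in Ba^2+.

Ba3(PO4)2(s) ⇌ 3 Ba^2+(aq) + 2 PO4^3-(aq)
Ksp = [Ba^2+]^3[PO4^3-]^2
Let s = moles of Ba3(PO4)2 that dissolve per litre. [Ba^2+] = 0.74 + 3s ≈ 0.74, [PO4^3-] = 2s (since the Ba^2+ already present dominates).
Ksp ≈ (0.74)^3 × (2s)^2
s = 7.3 × 10^-16 M
Check: 3s = 2.2 × 10^-15 ≪ 0.74, so the approximation is valid.

7.3e-16 M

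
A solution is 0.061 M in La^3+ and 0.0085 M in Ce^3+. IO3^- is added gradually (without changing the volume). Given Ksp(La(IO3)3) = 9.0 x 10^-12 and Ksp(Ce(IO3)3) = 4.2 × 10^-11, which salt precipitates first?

La(IO3)3

Precipitation of each salt starts when its ion product equals its Ksp.
For La(IO3)3: 9.0 x 10^-12 = 0.061 × [IO3^-]^3  ⇒  [IO3^-] = 5.3 x 10^-4 M.
For Ce(IO3)3: 4.2 × 10^-11 = 0.0085 × [IO3^-]^3  ⇒  [IO3^-] = 1.7 × 10^-3 M.
The salt with the lower threshold [IO3^-] precipitates first: La(IO3)3.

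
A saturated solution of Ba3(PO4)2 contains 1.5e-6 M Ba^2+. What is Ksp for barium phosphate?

Ksp ≈ 3.4 × 10^-30

Ba3(PO4)2(s) ⇌ 3 Ba^2+ + 2 PO4^3-
Stoichiometry gives [PO4^3-] = (2/3)[Ba^2+] = 1.00 x 10^-6 M.
Ksp = [Ba^2+]^3[PO4^3-]^2
Ksp = (1.5 × 10^-6)^3 × (1.00 x 10^-6)^2 = 3.4 × 10^-30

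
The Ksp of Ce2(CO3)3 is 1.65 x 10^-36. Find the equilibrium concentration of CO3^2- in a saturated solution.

Ce2(CO3)3(s) <=> 2 Ce^3+ + 3 CO3^2-
Ksp = [Ce^3+]^2[CO3^2-]^3
With molar solubility s: [Ce^3+] = 2s, [CO3^2-] = 3s.
Substituting: Ksp = (2s)^2(3s)^3 = 108s^5
Solving, s = (1.65 x 10^-36/108)^(1/5) = 2.734 x 10^-8 M
[CO3^2-] = 3s = 8.20 × 10^-8 M

8.20 x 10^-8 M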